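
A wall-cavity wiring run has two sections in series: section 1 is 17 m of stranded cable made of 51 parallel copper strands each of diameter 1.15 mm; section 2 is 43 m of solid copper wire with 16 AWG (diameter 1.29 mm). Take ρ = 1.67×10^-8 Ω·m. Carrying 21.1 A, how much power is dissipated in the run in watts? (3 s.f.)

247 W

Section 1: A_strand = π(5.7500e-04)² = 1.039e-06 m²; R₁ = ρL/(N·A_s) = (1.67×10^-8)(17)/(51×1.039e-06) = 0.005359 Ω
Section 2: A = π(1.29/2 mm)² = π(6.4500e-04 m)² = 1.307e-06 m²
R₂ = (1.67×10^-8)(43)/(1.307e-06) = 0.5494 Ω
R = R₁ + R₂ = 0.5548 Ω
P = I²R = (21.1)² × 0.5548 = 247 W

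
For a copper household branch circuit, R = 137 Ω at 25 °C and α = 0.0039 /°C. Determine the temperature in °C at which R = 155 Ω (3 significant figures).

58.7 °C

R = R₀(1 + α(T − T₀)) ⇒ T = T₀ + (R/R₀ − 1)/α
T = 25 + (155/137 − 1)/0.0039 = 25 + (0.1314)/0.0039 = 58.7 °C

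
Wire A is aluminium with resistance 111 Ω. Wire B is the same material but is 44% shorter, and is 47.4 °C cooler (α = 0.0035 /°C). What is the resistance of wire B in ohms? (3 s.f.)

51.8 Ω

R ∝ ρL/d² with ρ ∝ (1+αΔT), so R_B/R_A = (1 − 44/100) × (1 − 0.0035×47.4)
= 0.56 × 0.8341 = 0.4671
R_B = 0.4671 × 111 = 51.8 Ω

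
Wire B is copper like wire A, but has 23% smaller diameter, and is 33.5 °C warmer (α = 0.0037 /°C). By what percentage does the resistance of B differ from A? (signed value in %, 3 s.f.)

R ∝ ρL/d² with ρ ∝ (1+αΔT), so R_B/R_A = (1 − 23/100)⁻² × (1 + 0.0037×33.5)
= 1.687 × 1.124 = 1.896
(R_B − R_A)/R_A = 1.896 − 1 = 89.6%

89.6%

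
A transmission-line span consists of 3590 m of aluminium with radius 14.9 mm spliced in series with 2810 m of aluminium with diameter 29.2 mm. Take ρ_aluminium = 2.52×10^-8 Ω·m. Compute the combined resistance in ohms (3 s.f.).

Segment 1: A = πr² = π(1.4900e-02 m)² = 6.975e-04 m²
R₁ = ρL/A = (2.52×10^-8)(3590)/(6.975e-04) = 0.1297 Ω
Segment 2: A = π(d/2)² = π(1.4600e-02 m)² = 6.697e-04 m²
R₂ = (2.52×10^-8)(2810)/(6.697e-04) = 0.1057 Ω
R = R₁ + R₂ = 0.235 Ω

0.235 Ω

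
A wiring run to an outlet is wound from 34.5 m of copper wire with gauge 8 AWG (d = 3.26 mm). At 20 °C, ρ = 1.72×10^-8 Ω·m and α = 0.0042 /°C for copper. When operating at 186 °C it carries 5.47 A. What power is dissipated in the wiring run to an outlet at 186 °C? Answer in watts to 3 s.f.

3.61 W

A = π(3.26/2 mm)² = π(1.6300e-03 m)² = 8.347e-06 m²
R₍20₎ = ρL/A = (1.72×10^-8)(34.5)/(8.347e-06) = 0.07109 Ω
R₍186₎ = R₍20₎(1 + αΔT) = 0.07109 × (1 + 0.0042×166) = 0.1207 Ω
P = I²R = (5.47)² × 0.1207 = 3.61 W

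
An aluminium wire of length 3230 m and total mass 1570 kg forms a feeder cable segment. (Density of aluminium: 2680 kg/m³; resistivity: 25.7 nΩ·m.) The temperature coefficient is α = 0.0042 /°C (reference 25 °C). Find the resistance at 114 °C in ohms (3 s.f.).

0.629 Ω

ρ = 25.7 nΩ·m = 2.57×10^-8 Ω·m
A = m/(density·L) = 1570/(2680×3230) = 1.8137e-04 m²
R = ρL/A = (2.57×10^-8)(3230)/(1.8137e-04) = 0.4577 Ω
R(114 °C) = 0.4577 × (1 + 0.0042×89) = 0.629 Ω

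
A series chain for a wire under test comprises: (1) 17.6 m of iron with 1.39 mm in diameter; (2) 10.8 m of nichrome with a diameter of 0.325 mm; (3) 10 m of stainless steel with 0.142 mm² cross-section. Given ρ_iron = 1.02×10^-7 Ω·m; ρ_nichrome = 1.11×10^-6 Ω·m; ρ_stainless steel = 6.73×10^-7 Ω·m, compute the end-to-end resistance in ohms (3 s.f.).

193 Ω

Seg 1: A = π(d/2)² = π(6.9500e-04 m)² = 1.517e-06 m²
R_1 = (1.02×10^-7)(17.6)/(1.517e-06) = 1.183 Ω
Seg 2: A = π(d/2)² = π(1.6250e-04 m)² = 8.296e-08 m²
R_2 = (1.11×10^-6)(10.8)/(8.296e-08) = 144.5 Ω
Seg 3: A = 0.142 mm² = 1.420e-07 m²
R_3 = (6.73×10^-7)(10)/(1.420e-07) = 47.39 Ω
R_total = R_1 + R_2 + R_3 = 193 Ω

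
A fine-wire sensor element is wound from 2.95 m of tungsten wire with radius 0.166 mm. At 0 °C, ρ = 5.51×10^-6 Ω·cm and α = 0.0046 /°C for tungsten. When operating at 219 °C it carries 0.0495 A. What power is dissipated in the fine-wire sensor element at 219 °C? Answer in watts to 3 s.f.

ρ = 5.51×10^-6 Ω·cm = 5.51×10^-8 Ω·m
A = πr² = π(1.6600e-04 m)² = 8.657e-08 m²
R₍0₎ = ρL/A = (5.51×10^-8)(2.95)/(8.657e-08) = 1.878 Ω
R₍219₎ = R₍0₎(1 + αΔT) = 1.878 × (1 + 0.0046×219) = 3.769 Ω
P = I²R = (0.0495)² × 3.769 = 0.00924 W

0.00924 W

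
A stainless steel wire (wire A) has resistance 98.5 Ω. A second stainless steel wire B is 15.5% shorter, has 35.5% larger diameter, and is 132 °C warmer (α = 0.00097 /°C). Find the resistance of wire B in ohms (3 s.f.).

R ∝ ρL/d² with ρ ∝ (1+αΔT), so R_B/R_A = (1 − 15.5/100) × (1 + 35.5/100)⁻² × (1 + 0.00097×132)
= 0.845 × 0.5446 × 1.128 = 0.5192
R_B = 0.5192 × 98.5 = 51.1 Ω

51.1 Ω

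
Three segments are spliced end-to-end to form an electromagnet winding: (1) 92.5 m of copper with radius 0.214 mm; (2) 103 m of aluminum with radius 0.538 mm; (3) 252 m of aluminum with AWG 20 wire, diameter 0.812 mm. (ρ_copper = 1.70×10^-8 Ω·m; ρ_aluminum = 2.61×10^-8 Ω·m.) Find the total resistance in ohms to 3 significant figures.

Seg 1: A = πr² = π(2.1400e-04 m)² = 1.439e-07 m²
R_1 = (1.70×10^-8)(92.5)/(1.439e-07) = 10.93 Ω
Seg 2: A = πr² = π(5.3800e-04 m)² = 9.093e-07 m²
R_2 = (2.61×10^-8)(103)/(9.093e-07) = 2.956 Ω
Seg 3: A = π(0.812/2 mm)² = π(4.0600e-04 m)² = 5.178e-07 m²
R_3 = (2.61×10^-8)(252)/(5.178e-07) = 12.7 Ω
R_total = R_1 + R_2 + R_3 = 26.6 Ω

26.6 Ω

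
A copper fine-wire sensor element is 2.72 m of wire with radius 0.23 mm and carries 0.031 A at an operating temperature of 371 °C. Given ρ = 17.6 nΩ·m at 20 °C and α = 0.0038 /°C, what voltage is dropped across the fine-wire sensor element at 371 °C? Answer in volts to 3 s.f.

ρ = 17.6 nΩ·m = 1.76×10^-8 Ω·m
A = πr² = π(2.3000e-04 m)² = 1.662e-07 m²
R₍20₎ = ρL/A = (1.76×10^-8)(2.72)/(1.662e-07) = 0.2881 Ω
R₍371₎ = R₍20₎(1 + αΔT) = 0.2881 × (1 + 0.0038×351) = 0.6723 Ω
V = IR = 0.031 × 0.6723 = 0.0208 V

0.0208 V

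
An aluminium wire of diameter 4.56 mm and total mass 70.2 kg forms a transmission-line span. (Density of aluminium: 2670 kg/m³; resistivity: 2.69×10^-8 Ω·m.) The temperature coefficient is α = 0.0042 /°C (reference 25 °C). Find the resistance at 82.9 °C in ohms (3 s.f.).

A = π(d/2)² = π(2.2800e-03 m)² = 1.6331e-05 m²
L = m/(density·A) = 70.2/(2670×1.6331e-05) = 1610 m
R = ρL/A = (2.69×10^-8)(1610)/(1.6331e-05) = 2.652 Ω
R(82.9 °C) = 2.652 × (1 + 0.0042×57.9) = 3.30 Ω

3.30 Ω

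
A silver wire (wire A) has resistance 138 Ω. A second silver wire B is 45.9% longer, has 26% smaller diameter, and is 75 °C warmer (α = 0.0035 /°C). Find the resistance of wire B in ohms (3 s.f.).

464 Ω

R ∝ ρL/d² with ρ ∝ (1+αΔT), so R_B/R_A = (1 + 45.9/100) × (1 − 26/100)⁻² × (1 + 0.0035×75)
= 1.459 × 1.826 × 1.262 = 3.364
R_B = 3.364 × 138 = 464 Ω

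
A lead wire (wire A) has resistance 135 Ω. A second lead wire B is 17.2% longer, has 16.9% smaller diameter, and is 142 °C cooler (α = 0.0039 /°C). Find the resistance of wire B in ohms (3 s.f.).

R ∝ ρL/d² with ρ ∝ (1+αΔT), so R_B/R_A = (1 + 17.2/100) × (1 − 16.9/100)⁻² × (1 − 0.0039×142)
= 1.172 × 1.448 × 0.4462 = 0.7573
R_B = 0.7573 × 135 = 102 Ω

102 Ω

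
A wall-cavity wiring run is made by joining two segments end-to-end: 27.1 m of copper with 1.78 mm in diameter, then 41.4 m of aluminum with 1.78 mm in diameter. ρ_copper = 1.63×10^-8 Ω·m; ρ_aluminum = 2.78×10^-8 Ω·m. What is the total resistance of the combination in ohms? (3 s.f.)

Segment 1: A = π(d/2)² = π(8.9000e-04 m)² = 2.488e-06 m²
R₁ = ρL/A = (1.63×10^-8)(27.1)/(2.488e-06) = 0.1775 Ω
R₂ = (2.78×10^-8)(41.4)/(2.488e-06) = 0.4625 Ω
R = R₁ + R₂ = 0.640 Ω

0.640 Ω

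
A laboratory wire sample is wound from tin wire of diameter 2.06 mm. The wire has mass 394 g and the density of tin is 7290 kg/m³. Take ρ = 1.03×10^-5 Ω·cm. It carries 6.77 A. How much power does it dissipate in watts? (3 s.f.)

23.0 W

ρ = 1.03×10^-5 Ω·cm = 1.03×10^-7 Ω·m
A = π(d/2)² = π(1.0300e-03 m)² = 3.3329e-06 m²
L = m/(density·A) = 0.394/(7290×3.3329e-06) = 16.22 m
R = ρL/A = (1.03×10^-7)(16.22)/(3.3329e-06) = 0.5011 Ω
P = I²R = (6.77)² × 0.5011 = 23.0 W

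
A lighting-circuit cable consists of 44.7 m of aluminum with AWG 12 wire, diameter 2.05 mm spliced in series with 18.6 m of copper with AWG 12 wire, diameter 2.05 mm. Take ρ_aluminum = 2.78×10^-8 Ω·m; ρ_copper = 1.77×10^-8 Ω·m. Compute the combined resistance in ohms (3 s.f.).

0.476 Ω

Segment 1: A = π(2.05/2 mm)² = π(1.0250e-03 m)² = 3.301e-06 m²
R₁ = ρL/A = (2.78×10^-8)(44.7)/(3.301e-06) = 0.3765 Ω
R₂ = (1.77×10^-8)(18.6)/(3.301e-06) = 0.09974 Ω
R = R₁ + R₂ = 0.476 Ω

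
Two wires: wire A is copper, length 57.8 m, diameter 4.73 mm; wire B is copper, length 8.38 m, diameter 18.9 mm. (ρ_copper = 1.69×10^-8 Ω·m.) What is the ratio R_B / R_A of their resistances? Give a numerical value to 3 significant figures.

R ∝ ρL/d², so R_B/R_A = (L_B/L_A) × (d_A/d_B)²
= (8.38/57.8) × (4.73/18.9)² = 0.00908

0.00908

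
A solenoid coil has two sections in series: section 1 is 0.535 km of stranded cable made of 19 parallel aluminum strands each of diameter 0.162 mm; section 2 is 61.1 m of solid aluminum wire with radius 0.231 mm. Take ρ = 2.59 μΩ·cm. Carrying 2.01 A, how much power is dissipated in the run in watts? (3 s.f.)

ρ = 2.59 μΩ·cm = 2.59×10^-8 Ω·m
Section 1: A_strand = π(8.1000e-05)² = 2.061e-08 m²; R₁ = ρL/(N·A_s) = (2.59×10^-8)(535)/(19×2.061e-08) = 35.38 Ω
Section 2: A = πr² = π(2.3100e-04 m)² = 1.676e-07 m²
R₂ = (2.59×10^-8)(61.1)/(1.676e-07) = 9.44 Ω
R = R₁ + R₂ = 44.82 Ω
P = I²R = (2.01)² × 44.82 = 181 W

181 W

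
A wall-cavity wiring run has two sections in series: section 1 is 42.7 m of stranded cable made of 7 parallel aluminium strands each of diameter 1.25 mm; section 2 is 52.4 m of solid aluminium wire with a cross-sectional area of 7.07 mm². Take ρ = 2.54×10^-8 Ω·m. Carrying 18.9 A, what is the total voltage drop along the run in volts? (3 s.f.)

5.94 V

Section 1: A_strand = π(6.2500e-04)² = 1.227e-06 m²; R₁ = ρL/(N·A_s) = (2.54×10^-8)(42.7)/(7×1.227e-06) = 0.1263 Ω
Section 2: A = 7.07 mm² = 7.070e-06 m²
R₂ = (2.54×10^-8)(52.4)/(7.070e-06) = 0.1883 Ω
R = R₁ + R₂ = 0.3145 Ω
V = IR = 18.9 × 0.3145 = 5.94 V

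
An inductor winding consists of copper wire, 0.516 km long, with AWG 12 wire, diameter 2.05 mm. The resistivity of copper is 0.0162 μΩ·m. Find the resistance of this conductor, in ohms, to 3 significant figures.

2.53 Ω

ρ = 0.0162 μΩ·m = 1.62×10^-8 Ω·m
A = π(2.05/2 mm)² = π(1.0250e-03 m)² = 3.301e-06 m²
R = ρL/A = (1.62×10^-8)(516 m)/(3.301e-06 m²) = 2.53 Ω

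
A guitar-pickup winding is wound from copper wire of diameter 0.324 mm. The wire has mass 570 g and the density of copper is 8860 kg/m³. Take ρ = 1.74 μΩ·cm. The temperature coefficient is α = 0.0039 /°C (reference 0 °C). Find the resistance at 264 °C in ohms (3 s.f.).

334 Ω

ρ = 1.74 μΩ·cm = 1.74×10^-8 Ω·m
A = π(d/2)² = π(1.6200e-04 m)² = 8.2448e-08 m²
L = m/(density·A) = 0.57/(8860×8.2448e-08) = 780.3 m
R = ρL/A = (1.74×10^-8)(780.3)/(8.2448e-08) = 164.7 Ω
R(264 °C) = 164.7 × (1 + 0.0039×264) = 334 Ω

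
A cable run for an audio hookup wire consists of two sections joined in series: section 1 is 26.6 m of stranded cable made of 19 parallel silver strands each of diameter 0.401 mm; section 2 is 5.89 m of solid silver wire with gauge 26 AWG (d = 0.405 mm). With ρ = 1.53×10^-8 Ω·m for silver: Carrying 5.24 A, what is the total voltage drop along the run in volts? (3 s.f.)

4.55 V

Section 1: A_strand = π(2.0050e-04)² = 1.263e-07 m²; R₁ = ρL/(N·A_s) = (1.53×10^-8)(26.6)/(19×1.263e-07) = 0.1696 Ω
Section 2: A = π(0.405/2 mm)² = π(2.0250e-04 m)² = 1.288e-07 m²
R₂ = (1.53×10^-8)(5.89)/(1.288e-07) = 0.6995 Ω
R = R₁ + R₂ = 0.8691 Ω
V = IR = 5.24 × 0.8691 = 4.55 V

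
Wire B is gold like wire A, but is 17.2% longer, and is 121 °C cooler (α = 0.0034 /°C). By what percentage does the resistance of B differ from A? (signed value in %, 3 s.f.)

R ∝ ρL/d² with ρ ∝ (1+αΔT), so R_B/R_A = (1 + 17.2/100) × (1 − 0.0034×121)
= 1.172 × 0.5886 = 0.6898
(R_B − R_A)/R_A = 0.6898 − 1 = -31.0%

-31.0%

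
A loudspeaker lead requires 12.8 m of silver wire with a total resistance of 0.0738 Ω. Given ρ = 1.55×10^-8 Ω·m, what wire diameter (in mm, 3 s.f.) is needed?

A = ρL/R = (1.55×10^-8)(12.8)/(0.0738) = 2.688e-06 m²
d = 2√(A/π) = 1.850e-03 m = 1.85 mm

1.85 mm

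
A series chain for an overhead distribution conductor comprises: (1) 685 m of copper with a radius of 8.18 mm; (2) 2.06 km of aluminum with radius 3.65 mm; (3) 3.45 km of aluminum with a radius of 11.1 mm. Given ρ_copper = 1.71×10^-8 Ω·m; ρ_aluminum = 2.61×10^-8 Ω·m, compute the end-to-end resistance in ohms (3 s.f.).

1.57 Ω

Seg 1: A = πr² = π(8.1800e-03 m)² = 2.102e-04 m²
R_1 = (1.71×10^-8)(685)/(2.102e-04) = 0.05572 Ω
Seg 2: A = πr² = π(3.6500e-03 m)² = 4.185e-05 m²
R_2 = (2.61×10^-8)(2060)/(4.185e-05) = 1.285 Ω
Seg 3: A = πr² = π(1.1100e-02 m)² = 3.871e-04 m²
R_3 = (2.61×10^-8)(3450)/(3.871e-04) = 0.2326 Ω
R_total = R_1 + R_2 + R_3 = 1.57 Ω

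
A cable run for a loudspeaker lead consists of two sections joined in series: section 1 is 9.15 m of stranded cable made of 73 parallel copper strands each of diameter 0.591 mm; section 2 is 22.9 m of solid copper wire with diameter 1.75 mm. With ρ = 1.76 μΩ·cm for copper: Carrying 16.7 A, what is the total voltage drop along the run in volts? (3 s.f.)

ρ = 1.76 μΩ·cm = 1.76×10^-8 Ω·m
Section 1: A_strand = π(2.9550e-04)² = 2.743e-07 m²; R₁ = ρL/(N·A_s) = (1.76×10^-8)(9.15)/(73×2.743e-07) = 0.008042 Ω
Section 2: A = π(d/2)² = π(8.7500e-04 m)² = 2.405e-06 m²
R₂ = (1.76×10^-8)(22.9)/(2.405e-06) = 0.1676 Ω
R = R₁ + R₂ = 0.1756 Ω
V = IR = 16.7 × 0.1756 = 2.93 V

2.93 V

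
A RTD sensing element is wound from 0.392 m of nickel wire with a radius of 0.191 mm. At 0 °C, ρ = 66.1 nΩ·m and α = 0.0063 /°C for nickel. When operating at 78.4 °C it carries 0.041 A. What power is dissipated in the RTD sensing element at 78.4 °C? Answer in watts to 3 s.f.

ρ = 66.1 nΩ·m = 6.61×10^-8 Ω·m
A = πr² = π(1.9100e-04 m)² = 1.146e-07 m²
R₍0₎ = ρL/A = (6.61×10^-8)(0.392)/(1.146e-07) = 0.2261 Ω
R₍78.4₎ = R₍0₎(1 + αΔT) = 0.2261 × (1 + 0.0063×78.4) = 0.3378 Ω
P = I²R = (0.041)² × 0.3378 = 5.68×10^-4 W

5.68×10^-4 W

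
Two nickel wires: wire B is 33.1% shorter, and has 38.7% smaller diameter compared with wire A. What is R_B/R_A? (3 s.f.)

1.78

R ∝ L/d², so R_B/R_A = (1 − 33.1/100) × (1 − 38.7/100)⁻²
= 0.669 × 2.661 = 1.78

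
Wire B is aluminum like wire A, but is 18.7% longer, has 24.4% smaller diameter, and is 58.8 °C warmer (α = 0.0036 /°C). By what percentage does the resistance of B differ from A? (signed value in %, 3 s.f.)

152%

R ∝ ρL/d² with ρ ∝ (1+αΔT), so R_B/R_A = (1 + 18.7/100) × (1 − 24.4/100)⁻² × (1 + 0.0036×58.8)
= 1.187 × 1.75 × 1.212 = 2.517
(R_B − R_A)/R_A = 2.517 − 1 = 152%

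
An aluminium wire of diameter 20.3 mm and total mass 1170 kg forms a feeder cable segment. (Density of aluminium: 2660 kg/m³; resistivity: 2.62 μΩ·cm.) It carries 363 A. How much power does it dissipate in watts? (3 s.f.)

14500 W

ρ = 2.62 μΩ·cm = 2.62×10^-8 Ω·m
A = π(d/2)² = π(1.0150e-02 m)² = 3.2365e-04 m²
L = m/(density·A) = 1170/(2660×3.2365e-04) = 1359 m
R = ρL/A = (2.62×10^-8)(1359)/(3.2365e-04) = 0.11 Ω
P = I²R = (363)² × 0.11 = 14500 W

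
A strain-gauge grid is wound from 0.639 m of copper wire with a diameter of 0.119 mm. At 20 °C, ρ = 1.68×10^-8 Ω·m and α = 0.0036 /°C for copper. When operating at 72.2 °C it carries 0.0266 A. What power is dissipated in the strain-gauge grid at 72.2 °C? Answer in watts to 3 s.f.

8.11×10^-4 W

A = π(d/2)² = π(5.9500e-05 m)² = 1.112e-08 m²
R₍20₎ = ρL/A = (1.68×10^-8)(0.639)/(1.112e-08) = 0.9652 Ω
R₍72.2₎ = R₍20₎(1 + αΔT) = 0.9652 × (1 + 0.0036×52.2) = 1.147 Ω
P = I²R = (0.0266)² × 1.147 = 8.11×10^-4 W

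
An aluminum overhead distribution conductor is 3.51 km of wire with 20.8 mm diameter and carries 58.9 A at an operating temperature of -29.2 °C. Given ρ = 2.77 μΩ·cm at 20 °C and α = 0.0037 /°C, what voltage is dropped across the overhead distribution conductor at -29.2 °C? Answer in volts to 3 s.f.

13.8 V

ρ = 2.77 μΩ·cm = 2.77×10^-8 Ω·m
A = π(d/2)² = π(1.0400e-02 m)² = 3.398e-04 m²
R₍20₎ = ρL/A = (2.77×10^-8)(3510)/(3.398e-04) = 0.2861 Ω
R₍-29.2₎ = R₍20₎(1 + αΔT) = 0.2861 × (1 + 0.0037×-49.2) = 0.234 Ω
V = IR = 58.9 × 0.234 = 13.8 V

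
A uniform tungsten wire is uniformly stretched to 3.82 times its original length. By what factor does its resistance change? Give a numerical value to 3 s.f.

Volume constant ⇒ A' = A/k with k = 3.82. R' = ρ(kL)/(A/k) = k²R.
Factor = 14.6

14.6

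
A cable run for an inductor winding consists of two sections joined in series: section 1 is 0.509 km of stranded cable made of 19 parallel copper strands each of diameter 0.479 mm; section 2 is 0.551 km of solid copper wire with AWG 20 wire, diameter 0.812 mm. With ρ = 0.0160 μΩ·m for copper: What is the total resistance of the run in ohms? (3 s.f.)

ρ = 0.0160 μΩ·m = 1.60×10^-8 Ω·m
Section 1: A_strand = π(2.3950e-04)² = 1.802e-07 m²; R₁ = ρL/(N·A_s) = (1.60×10^-8)(509)/(19×1.802e-07) = 2.379 Ω
Section 2: A = π(0.812/2 mm)² = π(4.0600e-04 m)² = 5.178e-07 m²
R₂ = (1.60×10^-8)(551)/(5.178e-07) = 17.02 Ω
R = R₁ + R₂ = 19.4 Ω

19.4 Ω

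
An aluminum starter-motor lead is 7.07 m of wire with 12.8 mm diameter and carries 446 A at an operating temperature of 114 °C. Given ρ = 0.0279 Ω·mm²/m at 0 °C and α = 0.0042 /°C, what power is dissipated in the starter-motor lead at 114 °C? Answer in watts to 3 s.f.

451 W

ρ = 0.0279 Ω·mm²/m = 2.79×10^-8 Ω·m
A = π(d/2)² = π(6.4000e-03 m)² = 1.287e-04 m²
R₍0₎ = ρL/A = (2.79×10^-8)(7.07)/(1.287e-04) = 0.001533 Ω
R₍114₎ = R₍0₎(1 + αΔT) = 0.001533 × (1 + 0.0042×114) = 0.002267 Ω
P = I²R = (446)² × 0.002267 = 451 W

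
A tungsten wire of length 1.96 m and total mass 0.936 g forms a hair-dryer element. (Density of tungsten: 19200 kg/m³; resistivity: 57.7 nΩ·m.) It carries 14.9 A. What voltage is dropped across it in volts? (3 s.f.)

ρ = 57.7 nΩ·m = 5.77×10^-8 Ω·m
A = m/(density·L) = 9.360×10^-4/(19200×1.96) = 2.4872e-08 m²
R = ρL/A = (5.77×10^-8)(1.96)/(2.4872e-08) = 4.547 Ω
V = IR = 14.9 × 4.547 = 67.7 V

67.7 V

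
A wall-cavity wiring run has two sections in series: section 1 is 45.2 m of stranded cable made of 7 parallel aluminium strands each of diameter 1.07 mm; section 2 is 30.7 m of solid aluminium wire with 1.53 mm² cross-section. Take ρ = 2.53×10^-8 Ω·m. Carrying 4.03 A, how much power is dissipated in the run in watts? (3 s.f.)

11.2 W

Section 1: A_strand = π(5.3500e-04)² = 8.992e-07 m²; R₁ = ρL/(N·A_s) = (2.53×10^-8)(45.2)/(7×8.992e-07) = 0.1817 Ω
Section 2: A = 1.53 mm² = 1.530e-06 m²
R₂ = (2.53×10^-8)(30.7)/(1.530e-06) = 0.5077 Ω
R = R₁ + R₂ = 0.6893 Ω
P = I²R = (4.03)² × 0.6893 = 11.2 W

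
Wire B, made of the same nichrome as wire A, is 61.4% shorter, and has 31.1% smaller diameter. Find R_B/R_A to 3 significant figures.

R ∝ L/d², so R_B/R_A = (1 − 61.4/100) × (1 − 31.1/100)⁻²
= 0.386 × 2.107 = 0.813

0.813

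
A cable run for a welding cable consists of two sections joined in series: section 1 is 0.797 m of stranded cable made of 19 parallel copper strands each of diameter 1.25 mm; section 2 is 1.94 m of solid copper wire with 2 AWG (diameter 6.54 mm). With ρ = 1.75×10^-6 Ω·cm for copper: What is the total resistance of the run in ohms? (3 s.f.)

0.00161 Ω

ρ = 1.75×10^-6 Ω·cm = 1.75×10^-8 Ω·m
Section 1: A_strand = π(6.2500e-04)² = 1.227e-06 m²; R₁ = ρL/(N·A_s) = (1.75×10^-8)(0.797)/(19×1.227e-06) = 5.982×10^-4 Ω
Section 2: A = π(6.54/2 mm)² = π(3.2700e-03 m)² = 3.359e-05 m²
R₂ = (1.75×10^-8)(1.94)/(3.359e-05) = 0.001011 Ω
R = R₁ + R₂ = 0.00161 Ω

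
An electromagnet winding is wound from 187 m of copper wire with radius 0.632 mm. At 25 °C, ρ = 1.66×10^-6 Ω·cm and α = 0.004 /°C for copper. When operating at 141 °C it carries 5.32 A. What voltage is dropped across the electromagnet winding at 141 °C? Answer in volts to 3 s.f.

ρ = 1.66×10^-6 Ω·cm = 1.66×10^-8 Ω·m
A = πr² = π(6.3200e-04 m)² = 1.255e-06 m²
R₍25₎ = ρL/A = (1.66×10^-8)(187)/(1.255e-06) = 2.474 Ω
R₍141₎ = R₍25₎(1 + αΔT) = 2.474 × (1 + 0.004×116) = 3.622 Ω
V = IR = 5.32 × 3.622 = 19.3 V

19.3 V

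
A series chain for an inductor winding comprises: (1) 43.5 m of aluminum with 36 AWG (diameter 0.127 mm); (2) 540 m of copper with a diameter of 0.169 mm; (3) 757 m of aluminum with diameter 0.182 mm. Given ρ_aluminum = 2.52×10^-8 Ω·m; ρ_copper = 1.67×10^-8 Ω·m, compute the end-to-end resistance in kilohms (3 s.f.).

Seg 1: A = π(0.127/2 mm)² = π(6.3500e-05 m)² = 1.267e-08 m²
R_1 = (2.52×10^-8)(43.5)/(1.267e-08) = 86.54 Ω
Seg 2: A = π(d/2)² = π(8.4500e-05 m)² = 2.243e-08 m²
R_2 = (1.67×10^-8)(540)/(2.243e-08) = 402 Ω
Seg 3: A = π(d/2)² = π(9.1000e-05 m)² = 2.602e-08 m²
R_3 = (2.52×10^-8)(757)/(2.602e-08) = 733.3 Ω
R_total = R_1 + R_2 + R_3 = 1.22 kΩ

1.22 kΩ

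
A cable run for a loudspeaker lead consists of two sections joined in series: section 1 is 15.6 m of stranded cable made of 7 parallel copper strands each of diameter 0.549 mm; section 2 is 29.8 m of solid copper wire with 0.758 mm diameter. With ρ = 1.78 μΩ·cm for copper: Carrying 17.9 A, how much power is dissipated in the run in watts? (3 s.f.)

430 W

ρ = 1.78 μΩ·cm = 1.78×10^-8 Ω·m
Section 1: A_strand = π(2.7450e-04)² = 2.367e-07 m²; R₁ = ρL/(N·A_s) = (1.78×10^-8)(15.6)/(7×2.367e-07) = 0.1676 Ω
Section 2: A = π(d/2)² = π(3.7900e-04 m)² = 4.513e-07 m²
R₂ = (1.78×10^-8)(29.8)/(4.513e-07) = 1.175 Ω
R = R₁ + R₂ = 1.343 Ω
P = I²R = (17.9)² × 1.343 = 430 W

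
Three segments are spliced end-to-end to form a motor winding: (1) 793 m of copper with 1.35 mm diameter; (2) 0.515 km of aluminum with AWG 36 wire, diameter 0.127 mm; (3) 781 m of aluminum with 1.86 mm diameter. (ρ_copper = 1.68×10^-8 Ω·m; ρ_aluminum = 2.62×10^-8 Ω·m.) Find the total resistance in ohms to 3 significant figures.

Seg 1: A = π(d/2)² = π(6.7500e-04 m)² = 1.431e-06 m²
R_1 = (1.68×10^-8)(793)/(1.431e-06) = 9.307 Ω
Seg 2: A = π(0.127/2 mm)² = π(6.3500e-05 m)² = 1.267e-08 m²
R_2 = (2.62×10^-8)(515)/(1.267e-08) = 1065 Ω
Seg 3: A = π(d/2)² = π(9.3000e-04 m)² = 2.717e-06 m²
R_3 = (2.62×10^-8)(781)/(2.717e-06) = 7.531 Ω
R_total = R_1 + R_2 + R_3 = 1080 Ω

1080 Ω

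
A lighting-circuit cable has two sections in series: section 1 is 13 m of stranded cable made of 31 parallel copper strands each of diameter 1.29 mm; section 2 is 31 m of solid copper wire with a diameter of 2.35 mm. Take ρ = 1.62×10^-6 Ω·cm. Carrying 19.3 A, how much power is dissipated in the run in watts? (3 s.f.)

45.1 W

ρ = 1.62×10^-6 Ω·cm = 1.62×10^-8 Ω·m
Section 1: A_strand = π(6.4500e-04)² = 1.307e-06 m²; R₁ = ρL/(N·A_s) = (1.62×10^-8)(13)/(31×1.307e-06) = 0.005198 Ω
Section 2: A = π(d/2)² = π(1.1750e-03 m)² = 4.337e-06 m²
R₂ = (1.62×10^-8)(31)/(4.337e-06) = 0.1158 Ω
R = R₁ + R₂ = 0.121 Ω
P = I²R = (19.3)² × 0.121 = 45.1 W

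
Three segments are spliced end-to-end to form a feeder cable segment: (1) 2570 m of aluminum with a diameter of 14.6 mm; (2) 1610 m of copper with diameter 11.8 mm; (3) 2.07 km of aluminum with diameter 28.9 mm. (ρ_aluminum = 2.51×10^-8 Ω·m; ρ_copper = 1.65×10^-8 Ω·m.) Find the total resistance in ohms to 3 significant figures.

0.707 Ω

Seg 1: A = π(d/2)² = π(7.3000e-03 m)² = 1.674e-04 m²
R_1 = (2.51×10^-8)(2570)/(1.674e-04) = 0.3853 Ω
Seg 2: A = π(d/2)² = π(5.9000e-03 m)² = 1.094e-04 m²
R_2 = (1.65×10^-8)(1610)/(1.094e-04) = 0.2429 Ω
Seg 3: A = π(d/2)² = π(1.4450e-02 m)² = 6.560e-04 m²
R_3 = (2.51×10^-8)(2070)/(6.560e-04) = 0.07921 Ω
R_total = R_1 + R_2 + R_3 = 0.707 Ω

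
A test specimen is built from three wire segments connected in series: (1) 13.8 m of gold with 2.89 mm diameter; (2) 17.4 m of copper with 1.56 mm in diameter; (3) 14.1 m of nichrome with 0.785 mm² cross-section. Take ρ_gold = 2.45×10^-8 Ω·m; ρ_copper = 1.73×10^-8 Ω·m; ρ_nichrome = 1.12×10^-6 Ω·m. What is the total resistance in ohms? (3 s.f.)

Seg 1: A = π(d/2)² = π(1.4450e-03 m)² = 6.560e-06 m²
R_1 = (2.45×10^-8)(13.8)/(6.560e-06) = 0.05154 Ω
Seg 2: A = π(d/2)² = π(7.8000e-04 m)² = 1.911e-06 m²
R_2 = (1.73×10^-8)(17.4)/(1.911e-06) = 0.1575 Ω
Seg 3: A = 0.785 mm² = 7.850e-07 m²
R_3 = (1.12×10^-6)(14.1)/(7.850e-07) = 20.12 Ω
R_total = R_1 + R_2 + R_3 = 20.3 Ω

20.3 Ω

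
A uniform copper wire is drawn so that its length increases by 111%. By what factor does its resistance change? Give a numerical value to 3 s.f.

k = 1 + 111/100 = 2.11; volume constant ⇒ A' = A/k, so R' = k²R.
Factor = 4.45

4.45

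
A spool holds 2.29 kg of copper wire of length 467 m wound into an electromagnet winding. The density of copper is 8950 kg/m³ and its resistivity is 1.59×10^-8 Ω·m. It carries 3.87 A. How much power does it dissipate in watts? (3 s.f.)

203 W

A = m/(density·L) = 2.29/(8950×467) = 5.4789e-07 m²
R = ρL/A = (1.59×10^-8)(467)/(5.4789e-07) = 13.55 Ω
P = I²R = (3.87)² × 13.55 = 203 W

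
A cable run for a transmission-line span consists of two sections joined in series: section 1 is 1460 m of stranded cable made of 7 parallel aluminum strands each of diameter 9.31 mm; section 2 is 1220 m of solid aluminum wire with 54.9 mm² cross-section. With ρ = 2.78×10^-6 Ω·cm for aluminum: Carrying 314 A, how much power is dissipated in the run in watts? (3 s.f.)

ρ = 2.78×10^-6 Ω·cm = 2.78×10^-8 Ω·m
Section 1: A_strand = π(4.6550e-03)² = 6.808e-05 m²; R₁ = ρL/(N·A_s) = (2.78×10^-8)(1460)/(7×6.808e-05) = 0.08517 Ω
Section 2: A = 54.9 mm² = 5.490e-05 m²
R₂ = (2.78×10^-8)(1220)/(5.490e-05) = 0.6178 Ω
R = R₁ + R₂ = 0.703 Ω
P = I²R = (314)² × 0.703 = 69300 W

69300 W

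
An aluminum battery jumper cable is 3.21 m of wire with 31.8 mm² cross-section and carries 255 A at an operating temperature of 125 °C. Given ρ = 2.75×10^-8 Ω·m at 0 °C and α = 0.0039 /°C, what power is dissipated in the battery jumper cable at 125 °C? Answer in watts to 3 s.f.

269 W

A = 31.8 mm² = 3.180e-05 m²
R₍0₎ = ρL/A = (2.75×10^-8)(3.21)/(3.180e-05) = 0.002776 Ω
R₍125₎ = R₍0₎(1 + αΔT) = 0.002776 × (1 + 0.0039×125) = 0.004129 Ω
P = I²R = (255)² × 0.004129 = 269 W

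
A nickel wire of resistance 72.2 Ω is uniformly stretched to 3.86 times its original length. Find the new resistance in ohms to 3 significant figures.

Volume constant ⇒ A' = A/k with k = 3.86. R' = ρ(kL)/(A/k) = k²R.
R' = 14.9 × 72.2 = 1080 Ω

1080 Ω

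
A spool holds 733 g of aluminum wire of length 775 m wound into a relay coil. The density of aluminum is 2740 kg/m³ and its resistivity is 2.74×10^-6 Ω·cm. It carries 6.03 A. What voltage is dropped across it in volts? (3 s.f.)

371 V

ρ = 2.74×10^-6 Ω·cm = 2.74×10^-8 Ω·m
A = m/(density·L) = 0.733/(2740×775) = 3.4518e-07 m²
R = ρL/A = (2.74×10^-8)(775)/(3.4518e-07) = 61.52 Ω
V = IR = 6.03 × 61.52 = 371 V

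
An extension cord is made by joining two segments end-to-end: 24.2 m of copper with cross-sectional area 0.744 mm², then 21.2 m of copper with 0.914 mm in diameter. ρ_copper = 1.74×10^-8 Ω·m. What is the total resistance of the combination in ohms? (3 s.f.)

Segment 1: A = 0.744 mm² = 7.440e-07 m²
R₁ = ρL/A = (1.74×10^-8)(24.2)/(7.440e-07) = 0.566 Ω
Segment 2: A = π(d/2)² = π(4.5700e-04 m)² = 6.561e-07 m²
R₂ = (1.74×10^-8)(21.2)/(6.561e-07) = 0.5622 Ω
R = R₁ + R₂ = 1.13 Ω

1.13 Ω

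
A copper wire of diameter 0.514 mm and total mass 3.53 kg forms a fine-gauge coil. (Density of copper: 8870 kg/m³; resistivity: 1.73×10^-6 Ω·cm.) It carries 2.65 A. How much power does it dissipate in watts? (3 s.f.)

1120 W

ρ = 1.73×10^-6 Ω·cm = 1.73×10^-8 Ω·m
A = π(d/2)² = π(2.5700e-04 m)² = 2.0750e-07 m²
L = m/(density·A) = 3.53/(8870×2.0750e-07) = 1918 m
R = ρL/A = (1.73×10^-8)(1918)/(2.0750e-07) = 159.9 Ω
P = I²R = (2.65)² × 159.9 = 1120 W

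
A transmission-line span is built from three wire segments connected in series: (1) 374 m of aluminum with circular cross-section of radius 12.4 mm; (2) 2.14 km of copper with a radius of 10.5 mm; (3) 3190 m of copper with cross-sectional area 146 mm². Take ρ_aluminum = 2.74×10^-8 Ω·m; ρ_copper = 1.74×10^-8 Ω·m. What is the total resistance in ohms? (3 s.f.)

Seg 1: A = πr² = π(1.2400e-02 m)² = 4.831e-04 m²
R_1 = (2.74×10^-8)(374)/(4.831e-04) = 0.02121 Ω
Seg 2: A = πr² = π(1.0500e-02 m)² = 3.464e-04 m²
R_2 = (1.74×10^-8)(2140)/(3.464e-04) = 0.1075 Ω
Seg 3: A = 146 mm² = 1.460e-04 m²
R_3 = (1.74×10^-8)(3190)/(1.460e-04) = 0.3802 Ω
R_total = R_1 + R_2 + R_3 = 0.509 Ω

0.509 Ω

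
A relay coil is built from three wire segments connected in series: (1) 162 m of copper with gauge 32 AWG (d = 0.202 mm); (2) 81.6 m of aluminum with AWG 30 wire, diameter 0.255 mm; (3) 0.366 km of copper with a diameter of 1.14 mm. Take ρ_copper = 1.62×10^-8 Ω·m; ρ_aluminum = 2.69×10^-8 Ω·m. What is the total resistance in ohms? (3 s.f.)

Seg 1: A = π(0.202/2 mm)² = π(1.0100e-04 m)² = 3.205e-08 m²
R_1 = (1.62×10^-8)(162)/(3.205e-08) = 81.89 Ω
Seg 2: A = π(0.255/2 mm)² = π(1.2750e-04 m)² = 5.107e-08 m²
R_2 = (2.69×10^-8)(81.6)/(5.107e-08) = 42.98 Ω
Seg 3: A = π(d/2)² = π(5.7000e-04 m)² = 1.021e-06 m²
R_3 = (1.62×10^-8)(366)/(1.021e-06) = 5.809 Ω
R_total = R_1 + R_2 + R_3 = 131 Ω

131 Ω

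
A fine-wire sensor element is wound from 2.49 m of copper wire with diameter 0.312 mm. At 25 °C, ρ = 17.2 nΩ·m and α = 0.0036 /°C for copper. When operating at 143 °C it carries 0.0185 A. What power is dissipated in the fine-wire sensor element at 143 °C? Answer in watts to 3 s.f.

2.73×10^-4 W

ρ = 17.2 nΩ·m = 1.72×10^-8 Ω·m
A = π(d/2)² = π(1.5600e-04 m)² = 7.645e-08 m²
R₍25₎ = ρL/A = (1.72×10^-8)(2.49)/(7.645e-08) = 0.5602 Ω
R₍143₎ = R₍25₎(1 + αΔT) = 0.5602 × (1 + 0.0036×118) = 0.7981 Ω
P = I²R = (0.0185)² × 0.7981 = 2.73×10^-4 W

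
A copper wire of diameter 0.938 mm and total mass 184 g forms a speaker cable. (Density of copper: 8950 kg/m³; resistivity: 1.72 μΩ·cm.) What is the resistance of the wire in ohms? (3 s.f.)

0.741 Ω

ρ = 1.72 μΩ·cm = 1.72×10^-8 Ω·m
A = π(d/2)² = π(4.6900e-04 m)² = 6.9103e-07 m²
L = m/(density·A) = 0.184/(8950×6.9103e-07) = 29.75 m
R = ρL/A = (1.72×10^-8)(29.75)/(6.9103e-07) = 0.741 Ω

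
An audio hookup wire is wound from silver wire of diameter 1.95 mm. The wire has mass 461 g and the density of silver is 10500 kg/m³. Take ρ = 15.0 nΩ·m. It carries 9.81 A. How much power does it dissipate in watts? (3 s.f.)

ρ = 15.0 nΩ·m = 1.50×10^-8 Ω·m
A = π(d/2)² = π(9.7500e-04 m)² = 2.9865e-06 m²
L = m/(density·A) = 0.461/(10500×2.9865e-06) = 14.7 m
R = ρL/A = (1.50×10^-8)(14.7)/(2.9865e-06) = 0.07384 Ω
P = I²R = (9.81)² × 0.07384 = 7.11 W

7.11 W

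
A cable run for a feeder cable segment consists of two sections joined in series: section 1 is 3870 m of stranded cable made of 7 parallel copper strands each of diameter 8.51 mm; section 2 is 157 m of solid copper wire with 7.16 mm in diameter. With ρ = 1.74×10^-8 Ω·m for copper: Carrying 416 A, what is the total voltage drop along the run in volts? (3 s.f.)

98.6 V

Section 1: A_strand = π(4.2550e-03)² = 5.688e-05 m²; R₁ = ρL/(N·A_s) = (1.74×10^-8)(3870)/(7×5.688e-05) = 0.1691 Ω
Section 2: A = π(d/2)² = π(3.5800e-03 m)² = 4.026e-05 m²
R₂ = (1.74×10^-8)(157)/(4.026e-05) = 0.06785 Ω
R = R₁ + R₂ = 0.237 Ω
V = IR = 416 × 0.237 = 98.6 V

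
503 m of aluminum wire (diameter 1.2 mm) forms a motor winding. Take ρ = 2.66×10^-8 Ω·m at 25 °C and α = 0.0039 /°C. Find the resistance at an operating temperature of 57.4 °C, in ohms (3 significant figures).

13.3 Ω

A = π(d/2)² = π(6.0000e-04 m)² = 1.131e-06 m²
R₍25°C₎ = ρL/A = (2.66×10^-8)(503)/(1.131e-06) = 11.83 Ω
R = R₀(1 + αΔT) = 11.83(1 + 0.0039×32.4) = 13.3 Ω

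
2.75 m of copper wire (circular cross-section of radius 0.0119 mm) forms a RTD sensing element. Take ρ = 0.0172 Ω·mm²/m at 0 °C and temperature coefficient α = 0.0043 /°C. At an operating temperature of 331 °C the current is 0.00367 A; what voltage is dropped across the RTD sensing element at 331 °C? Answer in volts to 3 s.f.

0.946 V

ρ = 0.0172 Ω·mm²/m = 1.72×10^-8 Ω·m
A = πr² = π(1.1900e-05 m)² = 4.449e-10 m²
R₍0₎ = ρL/A = (1.72×10^-8)(2.75)/(4.449e-10) = 106.3 Ω
R₍331₎ = R₍0₎(1 + αΔT) = 106.3 × (1 + 0.0043×331) = 257.6 Ω
V = IR = 0.00367 × 257.6 = 0.946 V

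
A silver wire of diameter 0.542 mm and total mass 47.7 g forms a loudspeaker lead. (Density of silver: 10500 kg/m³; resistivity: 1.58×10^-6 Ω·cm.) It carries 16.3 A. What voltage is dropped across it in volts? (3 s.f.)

ρ = 1.58×10^-6 Ω·cm = 1.58×10^-8 Ω·m
A = π(d/2)² = π(2.7100e-04 m)² = 2.3072e-07 m²
L = m/(density·A) = 0.0477/(10500×2.3072e-07) = 19.69 m
R = ρL/A = (1.58×10^-8)(19.69)/(2.3072e-07) = 1.348 Ω
V = IR = 16.3 × 1.348 = 22.0 V

22.0 V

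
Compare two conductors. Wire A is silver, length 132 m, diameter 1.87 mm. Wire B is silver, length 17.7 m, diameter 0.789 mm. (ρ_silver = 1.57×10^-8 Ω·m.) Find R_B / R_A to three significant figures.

0.753

R ∝ ρL/d², so R_B/R_A = (L_B/L_A) × (d_A/d_B)²
= (17.7/132) × (1.87/0.789)² = 0.753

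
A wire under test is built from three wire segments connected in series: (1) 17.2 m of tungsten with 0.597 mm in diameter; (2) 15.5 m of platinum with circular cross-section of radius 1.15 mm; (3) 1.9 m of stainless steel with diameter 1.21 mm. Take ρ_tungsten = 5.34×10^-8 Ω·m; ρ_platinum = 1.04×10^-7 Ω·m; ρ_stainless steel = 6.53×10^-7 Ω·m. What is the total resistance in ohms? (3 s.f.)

4.75 Ω

Seg 1: A = π(d/2)² = π(2.9850e-04 m)² = 2.799e-07 m²
R_1 = (5.34×10^-8)(17.2)/(2.799e-07) = 3.281 Ω
Seg 2: A = πr² = π(1.1500e-03 m)² = 4.155e-06 m²
R_2 = (1.04×10^-7)(15.5)/(4.155e-06) = 0.388 Ω
Seg 3: A = π(d/2)² = π(6.0500e-04 m)² = 1.150e-06 m²
R_3 = (6.53×10^-7)(1.9)/(1.150e-06) = 1.079 Ω
R_total = R_1 + R_2 + R_3 = 4.75 Ω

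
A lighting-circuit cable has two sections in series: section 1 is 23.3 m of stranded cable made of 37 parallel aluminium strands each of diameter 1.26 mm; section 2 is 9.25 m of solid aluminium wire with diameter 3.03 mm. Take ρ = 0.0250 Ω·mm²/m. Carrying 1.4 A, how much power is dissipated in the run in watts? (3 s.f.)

0.0876 W

ρ = 0.0250 Ω·mm²/m = 2.50×10^-8 Ω·m
Section 1: A_strand = π(6.3000e-04)² = 1.247e-06 m²; R₁ = ρL/(N·A_s) = (2.50×10^-8)(23.3)/(37×1.247e-06) = 0.01263 Ω
Section 2: A = π(d/2)² = π(1.5150e-03 m)² = 7.211e-06 m²
R₂ = (2.50×10^-8)(9.25)/(7.211e-06) = 0.03207 Ω
R = R₁ + R₂ = 0.0447 Ω
P = I²R = (1.4)² × 0.0447 = 0.0876 W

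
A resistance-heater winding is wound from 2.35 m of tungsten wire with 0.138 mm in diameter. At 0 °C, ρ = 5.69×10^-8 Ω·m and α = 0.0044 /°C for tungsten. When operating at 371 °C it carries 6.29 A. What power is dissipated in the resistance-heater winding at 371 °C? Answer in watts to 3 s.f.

931 W

A = π(d/2)² = π(6.9000e-05 m)² = 1.496e-08 m²
R₍0₎ = ρL/A = (5.69×10^-8)(2.35)/(1.496e-08) = 8.94 Ω
R₍371₎ = R₍0₎(1 + αΔT) = 8.94 × (1 + 0.0044×371) = 23.53 Ω
P = I²R = (6.29)² × 23.53 = 931 W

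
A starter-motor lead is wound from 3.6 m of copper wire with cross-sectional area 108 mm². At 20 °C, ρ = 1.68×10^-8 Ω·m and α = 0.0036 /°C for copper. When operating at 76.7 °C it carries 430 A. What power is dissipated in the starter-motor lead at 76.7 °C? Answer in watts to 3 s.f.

125 W

A = 108 mm² = 1.080e-04 m²
R₍20₎ = ρL/A = (1.68×10^-8)(3.6)/(1.080e-04) = 5.600×10^-4 Ω
R₍76.7₎ = R₍20₎(1 + αΔT) = 5.600×10^-4 × (1 + 0.0036×56.7) = 6.743×10^-4 Ω
P = I²R = (430)² × 6.743×10^-4 = 125 W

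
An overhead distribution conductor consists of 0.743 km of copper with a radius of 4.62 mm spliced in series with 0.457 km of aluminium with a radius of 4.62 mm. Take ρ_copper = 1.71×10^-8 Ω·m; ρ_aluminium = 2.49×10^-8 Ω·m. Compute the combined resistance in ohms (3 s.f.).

Segment 1: A = πr² = π(4.6200e-03 m)² = 6.706e-05 m²
R₁ = ρL/A = (1.71×10^-8)(743)/(6.706e-05) = 0.1895 Ω
R₂ = (2.49×10^-8)(457)/(6.706e-05) = 0.1697 Ω
R = R₁ + R₂ = 0.359 Ω

0.359 Ω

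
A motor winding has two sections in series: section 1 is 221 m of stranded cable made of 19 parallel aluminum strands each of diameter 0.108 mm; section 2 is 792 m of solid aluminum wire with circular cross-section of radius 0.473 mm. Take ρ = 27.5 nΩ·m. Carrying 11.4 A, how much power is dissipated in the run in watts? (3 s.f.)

ρ = 27.5 nΩ·m = 2.75×10^-8 Ω·m
Section 1: A_strand = π(5.4000e-05)² = 9.161e-09 m²; R₁ = ρL/(N·A_s) = (2.75×10^-8)(221)/(19×9.161e-09) = 34.92 Ω
Section 2: A = πr² = π(4.7300e-04 m)² = 7.029e-07 m²
R₂ = (2.75×10^-8)(792)/(7.029e-07) = 30.99 Ω
R = R₁ + R₂ = 65.9 Ω
P = I²R = (11.4)² × 65.9 = 8560 W

8560 W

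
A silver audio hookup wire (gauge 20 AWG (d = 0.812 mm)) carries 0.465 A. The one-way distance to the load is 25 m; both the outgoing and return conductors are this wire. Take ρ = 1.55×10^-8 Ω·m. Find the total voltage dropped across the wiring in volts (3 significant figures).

0.696 V

A = π(0.812/2 mm)² = π(4.0600e-04 m)² = 5.178e-07 m²
Total conductor length (both ways) L = 2 × 25 = 50 m
R = ρL/A = (1.55×10^-8)(50)/(5.178e-07) = 1.497 Ω
V = IR = 0.465 × 1.497 = 0.696 V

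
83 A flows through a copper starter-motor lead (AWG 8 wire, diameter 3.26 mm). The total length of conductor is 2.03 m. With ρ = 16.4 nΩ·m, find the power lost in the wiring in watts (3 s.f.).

ρ = 16.4 nΩ·m = 1.64×10^-8 Ω·m
A = π(3.26/2 mm)² = π(1.6300e-03 m)² = 8.347e-06 m²
R = ρL/A = (1.64×10^-8)(2.03)/(8.347e-06) = 0.003989 Ω
P = I²R = (83)² × 0.003989 = 27.5 W

27.5 W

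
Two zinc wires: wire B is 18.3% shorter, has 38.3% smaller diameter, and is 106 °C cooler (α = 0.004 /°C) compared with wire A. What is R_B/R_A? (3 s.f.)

R ∝ ρL/d² with ρ ∝ (1+αΔT), so R_B/R_A = (1 − 18.3/100) × (1 − 38.3/100)⁻² × (1 − 0.004×106)
= 0.817 × 2.627 × 0.576 = 1.24

1.24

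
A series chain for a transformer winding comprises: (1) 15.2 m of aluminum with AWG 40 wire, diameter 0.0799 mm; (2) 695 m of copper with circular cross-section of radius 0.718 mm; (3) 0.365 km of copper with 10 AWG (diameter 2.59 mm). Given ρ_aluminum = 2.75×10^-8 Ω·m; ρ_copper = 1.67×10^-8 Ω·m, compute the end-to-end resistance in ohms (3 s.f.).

91.7 Ω

Seg 1: A = π(0.0799/2 mm)² = π(3.9950e-05 m)² = 5.014e-09 m²
R_1 = (2.75×10^-8)(15.2)/(5.014e-09) = 83.37 Ω
Seg 2: A = πr² = π(7.1800e-04 m)² = 1.620e-06 m²
R_2 = (1.67×10^-8)(695)/(1.620e-06) = 7.166 Ω
Seg 3: A = π(2.59/2 mm)² = π(1.2950e-03 m)² = 5.269e-06 m²
R_3 = (1.67×10^-8)(365)/(5.269e-06) = 1.157 Ω
R_total = R_1 + R_2 + R_3 = 91.7 Ω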